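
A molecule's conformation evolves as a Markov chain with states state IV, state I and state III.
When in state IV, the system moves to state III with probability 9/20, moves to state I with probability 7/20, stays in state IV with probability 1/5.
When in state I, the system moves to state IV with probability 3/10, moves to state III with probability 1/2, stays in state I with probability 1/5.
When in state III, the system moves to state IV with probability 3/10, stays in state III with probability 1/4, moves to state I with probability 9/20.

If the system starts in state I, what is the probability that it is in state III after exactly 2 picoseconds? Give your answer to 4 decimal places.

0.3600

Sum over the intermediate state after 1 picosecond:
P = P(state I→state IV)·P(state IV→state III) + P(state I→state I)·P(state I→state III) + P(state I→state III)·P(state III→state III)
  = 0.3×0.45 + 0.2×0.5 + 0.5×0.25
  = 0.1350 + 0.1000 + 0.1250 = 0.3600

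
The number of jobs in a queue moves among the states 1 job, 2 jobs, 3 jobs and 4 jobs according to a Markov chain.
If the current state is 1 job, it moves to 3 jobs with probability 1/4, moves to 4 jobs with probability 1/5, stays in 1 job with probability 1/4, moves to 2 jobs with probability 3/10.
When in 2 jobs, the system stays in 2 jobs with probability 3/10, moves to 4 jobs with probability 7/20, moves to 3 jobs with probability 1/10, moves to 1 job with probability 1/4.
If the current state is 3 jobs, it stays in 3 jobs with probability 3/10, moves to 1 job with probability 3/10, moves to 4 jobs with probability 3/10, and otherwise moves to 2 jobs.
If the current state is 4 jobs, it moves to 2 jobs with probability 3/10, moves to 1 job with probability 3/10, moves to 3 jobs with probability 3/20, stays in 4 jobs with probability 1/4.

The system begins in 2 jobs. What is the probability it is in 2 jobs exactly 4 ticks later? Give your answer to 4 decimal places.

0.2621

Propagate the distribution vector 4 ticks from 2 jobs.
After 0 ticks: (0.0000, 1.0000, 0.0000, 0.0000)
After 1 tick: (0.2500, 0.3000, 0.1000, 0.3500)
After 2 ticks: (0.2725, 0.2800, 0.1750, 0.2725)
After 3 ticks: (0.2724, 0.2650, 0.1895, 0.2731)
After 4 ticks: (0.2731, 0.2621, 0.1924, 0.2724)
P(in 2 jobs after 4 ticks) = 0.2621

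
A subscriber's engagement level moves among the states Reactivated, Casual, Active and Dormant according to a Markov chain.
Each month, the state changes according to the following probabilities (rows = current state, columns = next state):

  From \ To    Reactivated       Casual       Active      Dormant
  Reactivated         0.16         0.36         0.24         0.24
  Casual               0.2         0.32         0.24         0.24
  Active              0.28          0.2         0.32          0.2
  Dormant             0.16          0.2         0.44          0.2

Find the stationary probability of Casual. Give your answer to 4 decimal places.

0.2650

Let the stationary distribution be π with π = πP and π_1 + π_2 + π_3 + π_4 = 1.
π_1 = 0.16·π_1 + 0.2·π_2 + 0.28·π_3 + 0.16·π_4
π_2 = 0.36·π_1 + 0.32·π_2 + 0.2·π_3 + 0.2·π_4
π_3 = 0.24·π_1 + 0.24·π_2 + 0.32·π_3 + 0.44·π_4
Solving with the normalization constraint gives π = (0.2076, 0.2650, 0.3085, 0.2189).
So the stationary probability of Casual is 0.2650.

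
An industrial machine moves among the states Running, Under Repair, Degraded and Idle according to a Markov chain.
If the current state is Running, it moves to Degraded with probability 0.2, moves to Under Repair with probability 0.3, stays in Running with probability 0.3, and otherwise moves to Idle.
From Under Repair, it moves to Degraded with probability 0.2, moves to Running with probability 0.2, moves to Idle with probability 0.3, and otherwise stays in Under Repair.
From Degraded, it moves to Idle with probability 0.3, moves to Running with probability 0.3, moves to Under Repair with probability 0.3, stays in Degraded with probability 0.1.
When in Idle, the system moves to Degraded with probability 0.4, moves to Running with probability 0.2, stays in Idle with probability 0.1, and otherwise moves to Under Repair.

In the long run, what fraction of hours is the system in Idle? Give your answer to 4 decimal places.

Let the stationary distribution be π with π = πP and π_1 + π_2 + π_3 + π_4 = 1.
π_1 = 0.3·π_1 + 0.2·π_2 + 0.3·π_3 + 0.2·π_4
π_2 = 0.3·π_1 + 0.3·π_2 + 0.3·π_3 + 0.3·π_4
π_3 = 0.2·π_1 + 0.2·π_2 + 0.1·π_3 + 0.4·π_4
Solving with the normalization constraint gives π = (0.2471, 0.3000, 0.2235, 0.2294).
So the stationary probability of Idle is 0.2294.

0.2294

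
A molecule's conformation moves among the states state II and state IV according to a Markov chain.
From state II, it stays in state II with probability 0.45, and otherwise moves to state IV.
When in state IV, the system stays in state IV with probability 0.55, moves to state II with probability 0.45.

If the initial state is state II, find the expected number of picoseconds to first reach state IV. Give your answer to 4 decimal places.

Let t(s) be the expected number of picoseconds to first reach state IV from state s, with t(state IV) = 0. Conditioning on the first picosecond:
t(state II) = 1 + 0.45·t(state II)
Solving: t(state II) = 1.8182.
Expected picoseconds from state II to state IV: 1.8182.

1.8182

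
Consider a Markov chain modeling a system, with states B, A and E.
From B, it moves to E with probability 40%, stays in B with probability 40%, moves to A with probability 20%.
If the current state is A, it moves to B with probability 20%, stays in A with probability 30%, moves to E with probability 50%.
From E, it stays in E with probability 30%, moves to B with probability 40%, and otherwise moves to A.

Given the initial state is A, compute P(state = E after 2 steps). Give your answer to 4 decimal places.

0.3800

Sum over the intermediate state after 1 step:
P = P(A→B)·P(B→E) + P(A→A)·P(A→E) + P(A→E)·P(E→E)
  = 0.2×0.4 + 0.3×0.5 + 0.5×0.3
  = 0.0800 + 0.1500 + 0.1500 = 0.3800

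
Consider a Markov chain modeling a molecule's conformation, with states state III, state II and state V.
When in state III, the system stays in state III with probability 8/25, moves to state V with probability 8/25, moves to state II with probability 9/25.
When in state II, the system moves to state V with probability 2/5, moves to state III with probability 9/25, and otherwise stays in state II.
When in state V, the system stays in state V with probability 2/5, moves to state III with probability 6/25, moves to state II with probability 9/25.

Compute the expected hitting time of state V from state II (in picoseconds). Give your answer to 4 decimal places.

Let t(s) be the expected number of picoseconds to first reach state V from state s, with t(state V) = 0. Conditioning on the first picosecond:
t(state III) = 1 + 0.32·t(state III) + 0.36·t(state II)
t(state II) = 1 + 0.36·t(state III) + 0.24·t(state II)
Solving: t(state III) = 2.8926, t(state II) = 2.6860.
Expected picoseconds from state II to state V: 2.6860.

2.6860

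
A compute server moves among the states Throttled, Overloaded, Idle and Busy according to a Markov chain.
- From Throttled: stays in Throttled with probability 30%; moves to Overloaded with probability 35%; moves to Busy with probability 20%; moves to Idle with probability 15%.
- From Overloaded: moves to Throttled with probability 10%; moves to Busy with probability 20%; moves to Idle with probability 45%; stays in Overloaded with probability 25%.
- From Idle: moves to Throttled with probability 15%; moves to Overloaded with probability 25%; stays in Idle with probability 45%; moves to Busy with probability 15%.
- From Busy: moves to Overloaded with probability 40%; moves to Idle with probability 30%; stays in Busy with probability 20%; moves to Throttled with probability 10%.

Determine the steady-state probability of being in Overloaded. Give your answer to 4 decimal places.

Let the stationary distribution be π with π = πP and π_1 + π_2 + π_3 + π_4 = 1.
π_1 = 0.3·π_1 + 0.1·π_2 + 0.15·π_3 + 0.1·π_4
π_2 = 0.35·π_1 + 0.25·π_2 + 0.25·π_3 + 0.4·π_4
π_3 = 0.15·π_1 + 0.45·π_2 + 0.45·π_3 + 0.3·π_4
Solving with the normalization constraint gives π = (0.1486, 0.2920, 0.3782, 0.1811).
So the stationary probability of Overloaded is 0.2920.

0.2920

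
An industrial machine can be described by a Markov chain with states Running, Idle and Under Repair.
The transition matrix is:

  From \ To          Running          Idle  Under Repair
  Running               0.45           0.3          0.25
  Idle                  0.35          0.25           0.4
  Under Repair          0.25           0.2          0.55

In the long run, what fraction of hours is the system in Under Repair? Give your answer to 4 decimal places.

0.4100

Let the stationary distribution be π with π = πP and π_1 + π_2 + π_3 = 1.
π_1 = 0.45·π_1 + 0.35·π_2 + 0.25·π_3
π_2 = 0.3·π_1 + 0.25·π_2 + 0.2·π_3
Solving with the normalization constraint gives π = (0.3433, 0.2467, 0.4100).
So the stationary probability of Under Repair is 0.4100.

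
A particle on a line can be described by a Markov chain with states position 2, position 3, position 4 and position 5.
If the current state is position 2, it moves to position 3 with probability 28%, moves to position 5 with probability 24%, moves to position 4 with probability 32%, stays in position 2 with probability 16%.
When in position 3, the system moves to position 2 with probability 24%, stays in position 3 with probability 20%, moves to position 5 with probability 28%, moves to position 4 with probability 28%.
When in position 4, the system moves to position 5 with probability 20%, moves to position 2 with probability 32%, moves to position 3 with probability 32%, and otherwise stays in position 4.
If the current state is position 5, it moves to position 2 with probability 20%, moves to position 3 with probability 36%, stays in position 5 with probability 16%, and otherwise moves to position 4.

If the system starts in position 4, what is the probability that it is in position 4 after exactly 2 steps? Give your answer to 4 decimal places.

Propagate the distribution vector 2 steps from position 4.
After 0 steps: (0.0000, 0.0000, 1.0000, 0.0000)
After 1 step: (0.3200, 0.3200, 0.1600, 0.2000)
After 2 steps: (0.2192, 0.2768, 0.2736, 0.2304)
P(in position 4 after 2 steps) = 0.2736

0.2736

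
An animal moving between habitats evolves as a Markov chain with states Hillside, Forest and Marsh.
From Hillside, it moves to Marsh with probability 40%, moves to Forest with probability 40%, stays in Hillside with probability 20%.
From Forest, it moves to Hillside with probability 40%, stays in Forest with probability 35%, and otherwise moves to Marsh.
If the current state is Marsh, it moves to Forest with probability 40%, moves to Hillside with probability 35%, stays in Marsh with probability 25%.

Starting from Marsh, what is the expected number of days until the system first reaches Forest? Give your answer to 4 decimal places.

Let t(s) be the expected number of days to first reach Forest from state s, with t(Forest) = 0. Conditioning on the first day:
t(Hillside) = 1 + 0.2·t(Hillside) + 0.4·t(Marsh)
t(Marsh) = 1 + 0.35·t(Hillside) + 0.25·t(Marsh)
Solving: t(Hillside) = 2.5000, t(Marsh) = 2.5000.
Expected days from Marsh to Forest: 2.5000.

2.5000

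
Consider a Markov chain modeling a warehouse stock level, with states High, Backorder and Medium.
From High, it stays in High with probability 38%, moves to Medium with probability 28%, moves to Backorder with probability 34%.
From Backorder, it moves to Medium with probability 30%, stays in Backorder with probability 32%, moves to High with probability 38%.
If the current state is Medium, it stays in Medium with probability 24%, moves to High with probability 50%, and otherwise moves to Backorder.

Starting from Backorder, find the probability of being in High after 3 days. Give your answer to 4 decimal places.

Propagate the distribution vector 3 days from Backorder.
After 0 days: (0.0000, 1.0000, 0.0000)
After 1 day: (0.3800, 0.3200, 0.3000)
After 2 days: (0.4160, 0.3096, 0.2744)
After 3 days: (0.4129, 0.3119, 0.2752)
P(in High after 3 days) = 0.4129

0.4129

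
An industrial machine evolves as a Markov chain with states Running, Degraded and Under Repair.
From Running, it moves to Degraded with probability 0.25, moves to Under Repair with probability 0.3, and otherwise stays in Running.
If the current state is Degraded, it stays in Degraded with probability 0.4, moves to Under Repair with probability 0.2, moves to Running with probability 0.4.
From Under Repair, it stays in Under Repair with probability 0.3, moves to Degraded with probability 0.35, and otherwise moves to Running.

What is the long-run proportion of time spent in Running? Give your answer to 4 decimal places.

Let the stationary distribution be π with π = πP and π_1 + π_2 + π_3 = 1.
π_1 = 0.45·π_1 + 0.4·π_2 + 0.35·π_3
π_2 = 0.25·π_1 + 0.4·π_2 + 0.35·π_3
Solving with the normalization constraint gives π = (0.4070, 0.3256, 0.2674).
So the stationary probability of Running is 0.4070.

0.4070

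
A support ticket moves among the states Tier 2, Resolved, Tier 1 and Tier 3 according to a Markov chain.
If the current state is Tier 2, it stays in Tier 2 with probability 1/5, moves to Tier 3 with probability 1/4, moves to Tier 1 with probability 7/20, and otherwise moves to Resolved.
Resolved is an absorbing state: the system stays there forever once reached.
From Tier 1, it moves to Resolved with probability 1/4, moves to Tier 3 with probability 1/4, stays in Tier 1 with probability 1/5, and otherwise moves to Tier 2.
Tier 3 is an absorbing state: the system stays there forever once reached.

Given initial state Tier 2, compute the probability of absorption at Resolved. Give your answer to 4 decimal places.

Let h(s) be the probability of absorption at Resolved starting from transient state s. Then h(Resolved) = 1 and h(Tier 3) = 0. By first-step analysis:
h(Tier 2) = 0.2·h(Tier 2) + 0.2·1 + 0.35·h(Tier 1) + 0.25·0
h(Tier 1) = 0.3·h(Tier 2) + 0.25·1 + 0.2·h(Tier 1) + 0.25·0
Solving: h(Tier 2) = 0.4626, h(Tier 1) = 0.4860.
Starting from Tier 2, the probability is 0.4626.

0.4626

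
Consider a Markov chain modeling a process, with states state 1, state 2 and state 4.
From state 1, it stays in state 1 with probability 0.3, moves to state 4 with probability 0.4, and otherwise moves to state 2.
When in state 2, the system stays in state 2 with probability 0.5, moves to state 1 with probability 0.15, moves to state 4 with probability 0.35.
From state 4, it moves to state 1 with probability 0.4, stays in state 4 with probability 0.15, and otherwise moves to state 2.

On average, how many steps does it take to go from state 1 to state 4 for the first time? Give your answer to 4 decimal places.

2.6230

Let t(s) be the expected number of steps to first reach state 4 from state s, with t(state 4) = 0. Conditioning on the first step:
t(state 1) = 1 + 0.3·t(state 1) + 0.3·t(state 2)
t(state 2) = 1 + 0.15·t(state 1) + 0.5·t(state 2)
Solving: t(state 1) = 2.6230, t(state 2) = 2.7869.
Expected steps from state 1 to state 4: 2.6230.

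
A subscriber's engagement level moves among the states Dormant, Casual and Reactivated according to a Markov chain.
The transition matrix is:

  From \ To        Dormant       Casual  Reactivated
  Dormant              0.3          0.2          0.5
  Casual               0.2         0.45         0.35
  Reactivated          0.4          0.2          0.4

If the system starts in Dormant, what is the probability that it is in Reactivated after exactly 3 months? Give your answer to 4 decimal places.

Propagate the distribution vector 3 months from Dormant.
After 0 months: (1.0000, 0.0000, 0.0000)
After 1 month: (0.3000, 0.2000, 0.5000)
After 2 months: (0.3300, 0.2500, 0.4200)
After 3 months: (0.3170, 0.2625, 0.4205)
P(in Reactivated after 3 months) = 0.4205

0.4205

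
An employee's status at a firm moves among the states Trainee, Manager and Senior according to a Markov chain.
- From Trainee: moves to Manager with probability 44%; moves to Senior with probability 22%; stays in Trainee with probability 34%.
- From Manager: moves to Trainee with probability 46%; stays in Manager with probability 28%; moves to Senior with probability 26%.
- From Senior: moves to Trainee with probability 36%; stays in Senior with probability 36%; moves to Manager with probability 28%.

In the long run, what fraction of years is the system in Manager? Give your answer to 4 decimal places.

0.3418

Let the stationary distribution be π with π = πP and π_1 + π_2 + π_3 = 1.
π_1 = 0.34·π_1 + 0.46·π_2 + 0.36·π_3
π_2 = 0.44·π_1 + 0.28·π_2 + 0.28·π_3
Solving with the normalization constraint gives π = (0.3865, 0.3418, 0.2717).
So the stationary probability of Manager is 0.3418.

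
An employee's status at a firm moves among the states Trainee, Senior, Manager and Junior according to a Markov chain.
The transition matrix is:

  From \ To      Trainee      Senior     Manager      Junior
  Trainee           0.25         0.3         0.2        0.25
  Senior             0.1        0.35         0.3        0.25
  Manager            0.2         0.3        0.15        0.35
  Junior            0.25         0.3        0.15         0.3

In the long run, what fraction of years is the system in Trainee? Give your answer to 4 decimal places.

Let the stationary distribution be π with π = πP and π_1 + π_2 + π_3 + π_4 = 1.
π_1 = 0.25·π_1 + 0.1·π_2 + 0.2·π_3 + 0.25·π_4
π_2 = 0.3·π_1 + 0.35·π_2 + 0.3·π_3 + 0.3·π_4
π_3 = 0.2·π_1 + 0.3·π_2 + 0.15·π_3 + 0.15·π_4
Solving with the normalization constraint gives π = (0.1923, 0.3158, 0.2070, 0.2849).
So the stationary probability of Trainee is 0.1923.

0.1923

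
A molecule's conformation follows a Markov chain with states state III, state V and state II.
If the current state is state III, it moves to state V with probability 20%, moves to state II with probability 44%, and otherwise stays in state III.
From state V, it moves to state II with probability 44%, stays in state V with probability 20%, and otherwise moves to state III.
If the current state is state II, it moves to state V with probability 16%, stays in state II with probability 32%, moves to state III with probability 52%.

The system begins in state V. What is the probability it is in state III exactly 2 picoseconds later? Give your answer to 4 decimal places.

Sum over the intermediate state after 1 picosecond:
P = P(state V→state III)·P(state III→state III) + P(state V→state V)·P(state V→state III) + P(state V→state II)·P(state II→state III)
  = 0.36×0.36 + 0.2×0.36 + 0.44×0.52
  = 0.1296 + 0.0720 + 0.2288 = 0.4304

0.4304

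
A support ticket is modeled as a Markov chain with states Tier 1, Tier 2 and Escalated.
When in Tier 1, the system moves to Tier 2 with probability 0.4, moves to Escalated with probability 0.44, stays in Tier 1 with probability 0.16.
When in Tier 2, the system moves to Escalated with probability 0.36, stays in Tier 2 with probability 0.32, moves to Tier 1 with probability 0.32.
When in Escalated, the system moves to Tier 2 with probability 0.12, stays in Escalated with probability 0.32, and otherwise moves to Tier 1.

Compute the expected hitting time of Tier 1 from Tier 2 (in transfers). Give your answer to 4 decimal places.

Let t(s) be the expected number of transfers to first reach Tier 1 from state s, with t(Tier 1) = 0. Conditioning on the first transfer:
t(Tier 2) = 1 + 0.32·t(Tier 2) + 0.36·t(Escalated)
t(Escalated) = 1 + 0.12·t(Tier 2) + 0.32·t(Escalated)
Solving: t(Tier 2) = 2.4809, t(Escalated) = 1.9084.
Expected transfers from Tier 2 to Tier 1: 2.4809.

2.4809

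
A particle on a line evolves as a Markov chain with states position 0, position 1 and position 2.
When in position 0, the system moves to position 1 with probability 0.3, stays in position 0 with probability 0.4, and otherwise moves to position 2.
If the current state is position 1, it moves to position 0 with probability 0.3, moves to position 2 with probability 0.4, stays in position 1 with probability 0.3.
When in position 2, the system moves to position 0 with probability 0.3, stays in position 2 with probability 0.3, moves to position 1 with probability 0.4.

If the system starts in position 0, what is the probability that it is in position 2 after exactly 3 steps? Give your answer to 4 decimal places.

0.3330

Propagate the distribution vector 3 steps from position 0.
After 0 steps: (1.0000, 0.0000, 0.0000)
After 1 step: (0.4000, 0.3000, 0.3000)
After 2 steps: (0.3400, 0.3300, 0.3300)
After 3 steps: (0.3340, 0.3330, 0.3330)
P(in position 2 after 3 steps) = 0.3330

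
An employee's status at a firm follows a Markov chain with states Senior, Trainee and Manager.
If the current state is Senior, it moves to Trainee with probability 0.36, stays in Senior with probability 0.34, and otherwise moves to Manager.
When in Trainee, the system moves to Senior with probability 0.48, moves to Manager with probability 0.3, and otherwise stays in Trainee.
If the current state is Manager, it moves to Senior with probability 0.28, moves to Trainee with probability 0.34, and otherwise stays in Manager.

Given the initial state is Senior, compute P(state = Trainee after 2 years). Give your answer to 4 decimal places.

Sum over the intermediate state after 1 year:
P = P(Senior→Senior)·P(Senior→Trainee) + P(Senior→Trainee)·P(Trainee→Trainee) + P(Senior→Manager)·P(Manager→Trainee)
  = 0.34×0.36 + 0.36×0.22 + 0.3×0.34
  = 0.1224 + 0.0792 + 0.1020 = 0.3036

0.3036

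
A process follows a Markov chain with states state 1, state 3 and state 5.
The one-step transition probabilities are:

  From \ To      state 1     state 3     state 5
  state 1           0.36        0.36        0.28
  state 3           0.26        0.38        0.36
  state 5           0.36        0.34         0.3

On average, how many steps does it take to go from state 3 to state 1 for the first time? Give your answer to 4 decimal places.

3.4018

Let t(s) be the expected number of steps to first reach state 1 from state s, with t(state 1) = 0. Conditioning on the first step:
t(state 3) = 1 + 0.38·t(state 3) + 0.36·t(state 5)
t(state 5) = 1 + 0.34·t(state 3) + 0.3·t(state 5)
Solving: t(state 3) = 3.4018, t(state 5) = 3.0809.
Expected steps from state 3 to state 1: 3.4018.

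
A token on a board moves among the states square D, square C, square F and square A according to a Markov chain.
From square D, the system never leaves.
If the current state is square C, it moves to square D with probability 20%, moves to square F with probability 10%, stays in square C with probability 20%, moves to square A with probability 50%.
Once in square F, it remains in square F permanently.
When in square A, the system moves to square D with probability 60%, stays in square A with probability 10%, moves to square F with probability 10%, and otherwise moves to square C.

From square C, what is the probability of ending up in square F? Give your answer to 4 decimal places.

0.2258

Let h(s) be the probability of absorption at square F starting from transient state s. Then h(square F) = 1 and h(square D) = 0. By first-step analysis:
h(square C) = 0.2·0 + 0.2·h(square C) + 0.1·1 + 0.5·h(square A)
h(square A) = 0.6·0 + 0.2·h(square C) + 0.1·1 + 0.1·h(square A)
Solving: h(square C) = 0.2258, h(square A) = 0.1613.
Starting from square C, the probability is 0.2258.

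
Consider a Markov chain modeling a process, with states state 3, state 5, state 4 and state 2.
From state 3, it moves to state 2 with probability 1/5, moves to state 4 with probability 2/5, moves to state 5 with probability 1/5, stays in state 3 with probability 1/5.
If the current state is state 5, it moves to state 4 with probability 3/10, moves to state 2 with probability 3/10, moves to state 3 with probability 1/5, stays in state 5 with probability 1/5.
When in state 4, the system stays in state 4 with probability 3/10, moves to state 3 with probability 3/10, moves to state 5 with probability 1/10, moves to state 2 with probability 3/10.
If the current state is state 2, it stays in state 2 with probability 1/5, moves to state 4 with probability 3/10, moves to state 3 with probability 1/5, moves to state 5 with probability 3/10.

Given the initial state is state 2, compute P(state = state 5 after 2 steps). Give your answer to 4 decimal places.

0.1900

Propagate the distribution vector 2 steps from state 2.
After 0 steps: (0.0000, 0.0000, 0.0000, 1.0000)
After 1 step: (0.2000, 0.3000, 0.3000, 0.2000)
After 2 steps: (0.2300, 0.1900, 0.3200, 0.2600)
P(in state 5 after 2 steps) = 0.1900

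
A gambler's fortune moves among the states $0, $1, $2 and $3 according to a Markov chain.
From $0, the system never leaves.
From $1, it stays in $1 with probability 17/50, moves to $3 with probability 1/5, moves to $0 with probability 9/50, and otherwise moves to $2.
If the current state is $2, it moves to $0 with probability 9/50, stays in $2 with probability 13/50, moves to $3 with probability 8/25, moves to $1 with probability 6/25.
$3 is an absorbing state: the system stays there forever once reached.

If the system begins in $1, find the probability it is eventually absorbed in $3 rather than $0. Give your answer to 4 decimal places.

Let h(s) be the probability of absorption at $3 starting from transient state s. Then h($3) = 1 and h($0) = 0. By first-step analysis:
h($1) = 0.18·0 + 0.34·h($1) + 0.28·h($2) + 0.2·1
h($2) = 0.18·0 + 0.24·h($1) + 0.26·h($2) + 0.32·1
Solving: h($1) = 0.5641, h($2) = 0.6154.
Starting from $1, the probability is 0.5641.

0.5641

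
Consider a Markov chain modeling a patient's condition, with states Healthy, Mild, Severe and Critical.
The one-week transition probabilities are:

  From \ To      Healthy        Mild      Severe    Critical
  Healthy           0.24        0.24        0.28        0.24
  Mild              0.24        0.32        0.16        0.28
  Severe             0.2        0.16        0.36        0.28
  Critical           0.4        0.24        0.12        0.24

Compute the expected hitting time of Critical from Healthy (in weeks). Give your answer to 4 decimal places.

Let t(s) be the expected number of weeks to first reach Critical from state s, with t(Critical) = 0. Conditioning on the first week:
t(Healthy) = 1 + 0.24·t(Healthy) + 0.24·t(Mild) + 0.28·t(Severe)
t(Mild) = 1 + 0.24·t(Healthy) + 0.32·t(Mild) + 0.16·t(Severe)
t(Severe) = 1 + 0.2·t(Healthy) + 0.16·t(Mild) + 0.36·t(Severe)
Solving: t(Healthy) = 3.8399, t(Mild) = 3.6931, t(Severe) = 3.6858.
Expected weeks from Healthy to Critical: 3.8399.

3.8399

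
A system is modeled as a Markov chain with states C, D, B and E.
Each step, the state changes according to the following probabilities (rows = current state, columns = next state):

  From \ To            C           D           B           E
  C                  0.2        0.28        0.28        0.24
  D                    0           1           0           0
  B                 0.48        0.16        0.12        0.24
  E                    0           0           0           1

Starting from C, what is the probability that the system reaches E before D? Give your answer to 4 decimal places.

Let h(s) be the probability of absorption at E starting from transient state s. Then h(E) = 1 and h(D) = 0. By first-step analysis:
h(C) = 0.2·h(C) + 0.28·0 + 0.28·h(B) + 0.24·1
h(B) = 0.48·h(C) + 0.16·0 + 0.12·h(B) + 0.24·1
Solving: h(C) = 0.4888, h(B) = 0.5393.
Starting from C, the probability is 0.4888.

0.4888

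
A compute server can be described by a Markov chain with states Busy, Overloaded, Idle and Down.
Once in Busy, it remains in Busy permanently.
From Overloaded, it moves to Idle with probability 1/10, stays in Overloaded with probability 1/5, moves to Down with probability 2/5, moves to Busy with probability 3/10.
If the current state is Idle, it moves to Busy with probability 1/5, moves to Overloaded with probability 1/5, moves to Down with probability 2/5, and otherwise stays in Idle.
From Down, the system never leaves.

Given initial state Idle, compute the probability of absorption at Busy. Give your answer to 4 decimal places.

0.3548

Let h(s) be the probability of absorption at Busy starting from transient state s. Then h(Busy) = 1 and h(Down) = 0. By first-step analysis:
h(Overloaded) = 0.3·1 + 0.2·h(Overloaded) + 0.1·h(Idle) + 0.4·0
h(Idle) = 0.2·1 + 0.2·h(Overloaded) + 0.2·h(Idle) + 0.4·0
Solving: h(Overloaded) = 0.4194, h(Idle) = 0.3548.
Starting from Idle, the probability is 0.3548.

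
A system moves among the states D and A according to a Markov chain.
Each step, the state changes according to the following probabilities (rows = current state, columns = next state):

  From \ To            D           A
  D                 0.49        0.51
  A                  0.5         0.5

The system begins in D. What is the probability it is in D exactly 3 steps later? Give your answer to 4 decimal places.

Propagate the distribution vector 3 steps from D.
After 0 steps: (1.0000, 0.0000)
After 1 step: (0.4900, 0.5100)
After 2 steps: (0.4951, 0.5049)
After 3 steps: (0.4950, 0.5050)
P(in D after 3 steps) = 0.4950

0.4950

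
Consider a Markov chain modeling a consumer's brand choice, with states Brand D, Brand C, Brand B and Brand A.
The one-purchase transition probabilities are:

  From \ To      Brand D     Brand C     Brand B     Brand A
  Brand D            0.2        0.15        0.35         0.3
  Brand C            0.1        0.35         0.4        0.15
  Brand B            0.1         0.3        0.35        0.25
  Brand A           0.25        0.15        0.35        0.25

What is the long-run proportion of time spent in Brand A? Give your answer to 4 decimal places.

Let the stationary distribution be π with π = πP and π_1 + π_2 + π_3 + π_4 = 1.
π_1 = 0.2·π_1 + 0.1·π_2 + 0.1·π_3 + 0.25·π_4
π_2 = 0.15·π_1 + 0.35·π_2 + 0.3·π_3 + 0.15·π_4
π_3 = 0.35·π_1 + 0.4·π_2 + 0.35·π_3 + 0.35·π_4
Solving with the normalization constraint gives π = (0.1498, 0.2555, 0.3628, 0.2319).
So the stationary probability of Brand A is 0.2319.

0.2319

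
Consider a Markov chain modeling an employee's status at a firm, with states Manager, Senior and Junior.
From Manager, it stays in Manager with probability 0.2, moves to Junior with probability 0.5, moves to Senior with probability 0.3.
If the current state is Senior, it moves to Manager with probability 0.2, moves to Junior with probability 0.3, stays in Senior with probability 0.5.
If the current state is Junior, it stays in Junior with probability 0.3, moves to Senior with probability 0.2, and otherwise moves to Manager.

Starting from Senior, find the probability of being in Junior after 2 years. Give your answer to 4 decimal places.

0.3400

Sum over the intermediate state after 1 year:
P = P(Senior→Manager)·P(Manager→Junior) + P(Senior→Senior)·P(Senior→Junior) + P(Senior→Junior)·P(Junior→Junior)
  = 0.2×0.5 + 0.5×0.3 + 0.3×0.3
  = 0.1000 + 0.1500 + 0.0900 = 0.3400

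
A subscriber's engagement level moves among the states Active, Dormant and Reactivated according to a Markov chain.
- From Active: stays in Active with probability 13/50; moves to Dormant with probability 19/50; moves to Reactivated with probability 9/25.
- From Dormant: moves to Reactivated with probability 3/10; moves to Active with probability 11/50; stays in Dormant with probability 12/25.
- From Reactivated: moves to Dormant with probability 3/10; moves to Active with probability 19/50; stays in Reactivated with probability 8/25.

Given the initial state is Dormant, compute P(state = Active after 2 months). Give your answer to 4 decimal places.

0.2768

Sum over the intermediate state after 1 month:
P = P(Dormant→Active)·P(Active→Active) + P(Dormant→Dormant)·P(Dormant→Active) + P(Dormant→Reactivated)·P(Reactivated→Active)
  = 0.22×0.26 + 0.48×0.22 + 0.3×0.38
  = 0.0572 + 0.1056 + 0.1140 = 0.2768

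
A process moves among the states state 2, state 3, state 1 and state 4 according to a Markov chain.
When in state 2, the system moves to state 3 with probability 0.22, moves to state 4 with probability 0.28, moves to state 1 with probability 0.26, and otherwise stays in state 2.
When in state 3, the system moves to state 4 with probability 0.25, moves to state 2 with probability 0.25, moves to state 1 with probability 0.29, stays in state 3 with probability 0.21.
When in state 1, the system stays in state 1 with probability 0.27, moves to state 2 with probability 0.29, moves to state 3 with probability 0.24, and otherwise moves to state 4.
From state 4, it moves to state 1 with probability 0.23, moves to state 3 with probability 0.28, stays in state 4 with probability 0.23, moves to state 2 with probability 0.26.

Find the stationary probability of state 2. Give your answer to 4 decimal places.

Let the stationary distribution be π with π = πP and π_1 + π_2 + π_3 + π_4 = 1.
π_1 = 0.24·π_1 + 0.25·π_2 + 0.29·π_3 + 0.26·π_4
π_2 = 0.22·π_1 + 0.21·π_2 + 0.24·π_3 + 0.28·π_4
π_3 = 0.26·π_1 + 0.29·π_2 + 0.27·π_3 + 0.23·π_4
Solving with the normalization constraint gives π = (0.2603, 0.2373, 0.2625, 0.2399).
So the stationary probability of state 2 is 0.2603.

0.2603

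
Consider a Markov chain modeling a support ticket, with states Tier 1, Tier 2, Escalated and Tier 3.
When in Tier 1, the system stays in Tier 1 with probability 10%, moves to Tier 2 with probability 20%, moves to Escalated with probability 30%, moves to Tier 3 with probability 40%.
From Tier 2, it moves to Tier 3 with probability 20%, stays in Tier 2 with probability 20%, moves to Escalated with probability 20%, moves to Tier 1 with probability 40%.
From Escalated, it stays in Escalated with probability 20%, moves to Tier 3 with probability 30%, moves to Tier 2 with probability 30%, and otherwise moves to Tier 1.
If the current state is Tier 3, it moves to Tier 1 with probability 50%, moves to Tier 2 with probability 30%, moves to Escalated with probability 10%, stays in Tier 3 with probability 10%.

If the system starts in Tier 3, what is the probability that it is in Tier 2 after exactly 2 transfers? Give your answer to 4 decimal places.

0.2200

Propagate the distribution vector 2 transfers from Tier 3.
After 0 transfers: (0.0000, 0.0000, 0.0000, 1.0000)
After 1 transfer: (0.5000, 0.3000, 0.1000, 0.1000)
After 2 transfers: (0.2400, 0.2200, 0.2400, 0.3000)
P(in Tier 2 after 2 transfers) = 0.2200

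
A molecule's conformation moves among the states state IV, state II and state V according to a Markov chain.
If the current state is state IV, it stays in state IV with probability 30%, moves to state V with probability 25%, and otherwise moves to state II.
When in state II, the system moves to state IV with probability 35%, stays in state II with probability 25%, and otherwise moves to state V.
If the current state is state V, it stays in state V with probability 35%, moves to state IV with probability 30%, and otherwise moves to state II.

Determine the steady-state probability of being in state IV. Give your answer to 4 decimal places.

Let the stationary distribution be π with π = πP and π_1 + π_2 + π_3 = 1.
π_1 = 0.3·π_1 + 0.35·π_2 + 0.3·π_3
π_2 = 0.45·π_1 + 0.25·π_2 + 0.35·π_3
Solving with the normalization constraint gives π = (0.3174, 0.3470, 0.3356).
So the stationary probability of state IV is 0.3174.

0.3174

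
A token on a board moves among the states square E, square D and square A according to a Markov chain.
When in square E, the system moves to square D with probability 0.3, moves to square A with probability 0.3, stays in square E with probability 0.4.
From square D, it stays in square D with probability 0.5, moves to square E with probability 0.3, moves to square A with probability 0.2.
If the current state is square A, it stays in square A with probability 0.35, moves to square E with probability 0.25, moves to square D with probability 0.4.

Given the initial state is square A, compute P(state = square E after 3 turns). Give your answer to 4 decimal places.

0.3169

Propagate the distribution vector 3 turns from square A.
After 0 turns: (0.0000, 0.0000, 1.0000)
After 1 turn: (0.2500, 0.4000, 0.3500)
After 2 turns: (0.3075, 0.4150, 0.2775)
After 3 turns: (0.3169, 0.4108, 0.2724)
P(in square E after 3 turns) = 0.3169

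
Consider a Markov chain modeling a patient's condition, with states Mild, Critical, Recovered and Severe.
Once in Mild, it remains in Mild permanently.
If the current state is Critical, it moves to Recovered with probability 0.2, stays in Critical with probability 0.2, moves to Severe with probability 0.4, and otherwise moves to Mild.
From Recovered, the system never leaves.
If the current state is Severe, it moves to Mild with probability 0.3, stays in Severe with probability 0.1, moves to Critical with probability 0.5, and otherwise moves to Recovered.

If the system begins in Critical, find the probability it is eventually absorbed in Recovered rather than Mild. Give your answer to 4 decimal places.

Let h(s) be the probability of absorption at Recovered starting from transient state s. Then h(Recovered) = 1 and h(Mild) = 0. By first-step analysis:
h(Critical) = 0.2·0 + 0.2·h(Critical) + 0.2·1 + 0.4·h(Severe)
h(Severe) = 0.3·0 + 0.5·h(Critical) + 0.1·1 + 0.1·h(Severe)
Solving: h(Critical) = 0.4231, h(Severe) = 0.3462.
Starting from Critical, the probability is 0.4231.

0.4231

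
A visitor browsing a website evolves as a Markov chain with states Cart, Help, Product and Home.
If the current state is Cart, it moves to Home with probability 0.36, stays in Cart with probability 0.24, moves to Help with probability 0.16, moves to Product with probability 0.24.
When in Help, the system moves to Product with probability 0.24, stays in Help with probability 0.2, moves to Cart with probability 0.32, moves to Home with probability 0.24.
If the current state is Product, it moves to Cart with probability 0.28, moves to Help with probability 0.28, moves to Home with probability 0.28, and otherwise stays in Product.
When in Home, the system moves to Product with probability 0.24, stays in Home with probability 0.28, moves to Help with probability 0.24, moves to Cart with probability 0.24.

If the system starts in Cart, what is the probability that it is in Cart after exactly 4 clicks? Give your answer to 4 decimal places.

0.2664

Propagate the distribution vector 4 clicks from Cart.
After 0 clicks: (1.0000, 0.0000, 0.0000, 0.0000)
After 1 click: (0.2400, 0.1600, 0.2400, 0.3600)
After 2 clicks: (0.2624, 0.2240, 0.2208, 0.2928)
After 3 clicks: (0.2668, 0.2189, 0.2223, 0.2920)
After 4 clicks: (0.2664, 0.2188, 0.2222, 0.2926)
P(in Cart after 4 clicks) = 0.2664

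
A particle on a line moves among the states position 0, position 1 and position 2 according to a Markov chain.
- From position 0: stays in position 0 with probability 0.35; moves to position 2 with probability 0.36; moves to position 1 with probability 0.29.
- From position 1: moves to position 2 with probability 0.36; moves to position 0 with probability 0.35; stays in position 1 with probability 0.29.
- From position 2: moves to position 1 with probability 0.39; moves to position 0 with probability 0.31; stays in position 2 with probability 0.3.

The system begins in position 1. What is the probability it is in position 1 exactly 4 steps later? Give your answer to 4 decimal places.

Propagate the distribution vector 4 steps from position 1.
After 0 steps: (0.0000, 1.0000, 0.0000)
After 1 step: (0.3500, 0.2900, 0.3600)
After 2 steps: (0.3356, 0.3260, 0.3384)
After 3 steps: (0.3365, 0.3238, 0.3397)
After 4 steps: (0.3364, 0.3240, 0.3396)
P(in position 1 after 4 steps) = 0.3240

0.3240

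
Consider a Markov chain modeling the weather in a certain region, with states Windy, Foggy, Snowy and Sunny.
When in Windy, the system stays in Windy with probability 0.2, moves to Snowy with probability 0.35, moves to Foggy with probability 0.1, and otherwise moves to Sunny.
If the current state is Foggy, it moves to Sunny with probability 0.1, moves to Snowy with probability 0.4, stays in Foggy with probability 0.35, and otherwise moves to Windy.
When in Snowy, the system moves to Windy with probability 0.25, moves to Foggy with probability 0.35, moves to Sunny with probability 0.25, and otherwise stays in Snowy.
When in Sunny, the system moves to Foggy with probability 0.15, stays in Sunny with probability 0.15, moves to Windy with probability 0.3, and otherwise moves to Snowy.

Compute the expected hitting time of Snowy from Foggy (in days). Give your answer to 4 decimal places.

2.5582

Let t(s) be the expected number of days to first reach Snowy from state s, with t(Snowy) = 0. Conditioning on the first day:
t(Windy) = 1 + 0.2·t(Windy) + 0.1·t(Foggy) + 0.35·t(Sunny)
t(Foggy) = 1 + 0.15·t(Windy) + 0.35·t(Foggy) + 0.1·t(Sunny)
t(Sunny) = 1 + 0.3·t(Windy) + 0.15·t(Foggy) + 0.15·t(Sunny)
Solving: t(Windy) = 2.6987, t(Foggy) = 2.5582, t(Sunny) = 2.5804.
Expected days from Foggy to Snowy: 2.5582.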